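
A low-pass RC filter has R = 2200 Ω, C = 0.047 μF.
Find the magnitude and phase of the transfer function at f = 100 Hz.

Step 1 — Angular frequency: ω = 2π·100 = 628.3 rad/s.
Step 2 — Transfer function: H(jω) = 1/(1 + jωRC).
Step 3 — Denominator: 1 + jωRC = 1 + j·628.3·2200·4.7e-08 = 1 + j0.06497.
Step 4 — H = 0.9958 - j0.0647.
Step 5 — Magnitude: |H| = 0.9979 (-0.0 dB); phase: φ = -3.7°.

|H| = 0.9979 (-0.0 dB), φ = -3.7°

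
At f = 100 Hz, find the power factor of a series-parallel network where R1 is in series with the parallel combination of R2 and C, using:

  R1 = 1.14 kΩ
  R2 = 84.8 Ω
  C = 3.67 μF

Step 1 — Angular frequency: ω = 2π·f = 2π·100 = 628.3 rad/s.
Step 2 — Component impedances:
  R1: Z = R = 1140 Ω
  R2: Z = R = 84.8 Ω
  C: Z = 1/(jωC) = -j/(ω·C) = 0 - j433.7 Ω
Step 3 — Parallel branch: R2 || C = 1/(1/R2 + 1/C) = 81.68 - j15.97 Ω.
Step 4 — Series with R1: Z_total = R1 + (R2 || C) = 1222 - j15.97 Ω = 1222∠-0.7° Ω.
Step 5 — Power factor: PF = cos(φ) = Re(Z)/|Z| = 1221.7/1221.8 = 0.9999.
Step 6 — Type: Im(Z) = -15.97 ⇒ leading (phase φ = -0.7°).

PF = 0.9999 (leading, φ = -0.7°)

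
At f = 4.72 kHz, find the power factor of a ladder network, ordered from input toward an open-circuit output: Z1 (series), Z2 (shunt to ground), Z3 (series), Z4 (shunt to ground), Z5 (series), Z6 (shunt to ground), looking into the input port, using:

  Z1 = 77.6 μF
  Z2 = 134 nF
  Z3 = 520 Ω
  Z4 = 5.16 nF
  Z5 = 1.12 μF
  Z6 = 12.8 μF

Step 1 — Angular frequency: ω = 2π·f = 2π·4720 = 2.966e+04 rad/s.
Step 2 — Component impedances:
  Z1: Z = 1/(jωC) = -j/(ω·C) = 0 - j0.4345 Ω
  Z2: Z = 1/(jωC) = -j/(ω·C) = 0 - j251.6 Ω
  Z3: Z = R = 520 Ω
  Z4: Z = 1/(jωC) = -j/(ω·C) = 0 - j6535 Ω
  Z5: Z = 1/(jωC) = -j/(ω·C) = 0 - j30.11 Ω
  Z6: Z = 1/(jωC) = -j/(ω·C) = 0 - j2.634 Ω
Step 3 — Ladder network (open output): work backward from the far end, alternating series and parallel combinations. Z_in = 93.76 - j200.8 Ω = 221.6∠-65.0° Ω.
Step 4 — Power factor: PF = cos(φ) = Re(Z)/|Z| = 93.7612/221.634 = 0.423.
Step 5 — Type: Im(Z) = -200.8 ⇒ leading (phase φ = -65.0°).

PF = 0.423 (leading, φ = -65.0°)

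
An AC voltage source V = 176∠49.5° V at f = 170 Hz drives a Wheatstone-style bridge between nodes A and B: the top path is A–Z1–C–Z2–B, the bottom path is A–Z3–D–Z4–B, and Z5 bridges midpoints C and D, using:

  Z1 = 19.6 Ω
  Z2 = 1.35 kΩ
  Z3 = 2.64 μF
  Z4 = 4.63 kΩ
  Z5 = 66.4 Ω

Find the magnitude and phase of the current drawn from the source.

Step 1 — Angular frequency: ω = 2π·f = 2π·170 = 1068 rad/s.
Step 2 — Component impedances:
  Z1: Z = R = 19.6 Ω
  Z2: Z = R = 1350 Ω
  Z3: Z = 1/(jωC) = -j/(ω·C) = 0 - j354.6 Ω
  Z4: Z = R = 4630 Ω
  Z5: Z = R = 66.4 Ω
Step 3 — Bridge requires nodal analysis (the Z5 bridge couples midpoints C and D, so the two paths cannot be reduced to a simple series/parallel combination). Setting node B to ground and injecting 1 A at node A, the 3-node admittance system at A, C, D solves to V_A = Z_AB = 1067 - j3.159 Ω = 1067∠-0.2° Ω.
Step 4 — Source phasor: V = 176∠49.5° V = 114.3 + j133.8 V.
Step 5 — Ohm's law: I = V / Z_total = (114.3 + j133.8) / (1067 - j3.159) = 0.1067 + j0.1257 A.
Step 6 — Convert to polar: |I| = 0.1649 A, ∠I = 49.7°.

I = 0.1649∠49.7° A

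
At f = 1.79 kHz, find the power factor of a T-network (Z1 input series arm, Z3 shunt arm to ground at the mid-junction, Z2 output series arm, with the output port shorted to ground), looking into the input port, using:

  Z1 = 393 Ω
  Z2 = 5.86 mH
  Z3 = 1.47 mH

Step 1 — Angular frequency: ω = 2π·f = 2π·1790 = 1.125e+04 rad/s.
Step 2 — Component impedances:
  Z1: Z = R = 393 Ω
  Z2: Z = jωL = j·1.125e+04·0.00586 = 0 + j65.91 Ω
  Z3: Z = jωL = j·1.125e+04·0.00147 = 0 + j16.53 Ω
Step 3 — With the output port shorted to ground, the output series arm Z2 runs from the junction to ground; the shunt arm Z3 also runs from the junction to ground. They appear in parallel: Z3 || Z2 = 0 + j13.22 Ω.
Step 4 — Series with input arm Z1: Z_in = Z1 + (Z3 || Z2) = 393 + j13.22 Ω = 393.2∠1.9° Ω.
Step 5 — Power factor: PF = cos(φ) = Re(Z)/|Z| = 393/393.22 = 0.9994.
Step 6 — Type: Im(Z) = 13.22 ⇒ lagging (phase φ = 1.9°).

PF = 0.9994 (lagging, φ = 1.9°)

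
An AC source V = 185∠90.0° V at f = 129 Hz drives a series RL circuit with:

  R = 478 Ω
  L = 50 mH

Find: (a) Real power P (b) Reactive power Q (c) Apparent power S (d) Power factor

Step 1 — Angular frequency: ω = 2π·f = 2π·129 = 810.5 rad/s.
Step 2 — Component impedances:
  R: Z = R = 478 Ω
  L: Z = jωL = j·810.5·0.05 = 0 + j40.53 Ω
Step 3 — Series combination: Z_total = R + L = 478 + j40.53 Ω = 479.7∠4.8° Ω.
Step 4 — Source phasor: V = 185∠90.0° V = 0 + j185 V.
Step 5 — Current: I = V / Z = 0.03258 + j0.3843 A = 0.3856∠85.2° A.
Step 6 — Complex power: S = V·I* = 71.09 + j6.027 VA.
Step 7 — Real power: P = Re(S) = 71.09 W.
Step 8 — Reactive power: Q = Im(S) = 6.027 VAR.
Step 9 — Apparent power: |S| = 71.34 VA.
Step 10 — Power factor: PF = P/|S| = 0.9964 (lagging).

(a) P = 71.09 W  (b) Q = 6.027 VAR  (c) S = 71.34 VA  (d) PF = 0.9964 (lagging)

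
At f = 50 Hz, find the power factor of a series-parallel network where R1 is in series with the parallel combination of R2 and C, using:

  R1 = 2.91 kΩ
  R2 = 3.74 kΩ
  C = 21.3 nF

Step 1 — Angular frequency: ω = 2π·f = 2π·50 = 314.2 rad/s.
Step 2 — Component impedances:
  R1: Z = R = 2910 Ω
  R2: Z = R = 3740 Ω
  C: Z = 1/(jωC) = -j/(ω·C) = 0 - j1.494e+05 Ω
Step 3 — Parallel branch: R2 || C = 1/(1/R2 + 1/C) = 3738 - j93.54 Ω.
Step 4 — Series with R1: Z_total = R1 + (R2 || C) = 6648 - j93.54 Ω = 6648∠-0.8° Ω.
Step 5 — Power factor: PF = cos(φ) = Re(Z)/|Z| = 6647.7/6648.3 = 0.9999.
Step 6 — Type: Im(Z) = -93.54 ⇒ leading (phase φ = -0.8°).

PF = 0.9999 (leading, φ = -0.8°)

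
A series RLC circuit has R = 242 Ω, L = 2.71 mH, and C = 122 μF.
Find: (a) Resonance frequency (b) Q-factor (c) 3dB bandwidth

Step 1 — Resonance condition Im(Z)=0 gives ω₀ = 1/√(LC).
Step 2 — ω₀ = 1/√(0.00271·0.000122) = 1739 rad/s.
Step 3 — f₀ = ω₀/(2π) = 276.8 Hz.
Step 4 — Series Q: Q = ω₀L/R = 1739·0.00271/242 = 0.01948.
Step 5 — 3dB bandwidth: Δω = ω₀/Q = 8.93e+04 rad/s; BW = Δω/(2π) = 1.421e+04 Hz.

(a) f₀ = 276.8 Hz  (b) Q = 0.01948  (c) BW = 1.421e+04 Hz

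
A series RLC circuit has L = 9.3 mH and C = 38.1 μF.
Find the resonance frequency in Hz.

Step 1 — Resonance condition Im(Z)=0 gives ω₀ = 1/√(LC).
Step 2 — ω₀ = 1/√(0.0093·3.81e-05) = 1680 rad/s.
Step 3 — f₀ = ω₀/(2π) = 267.4 Hz.

f₀ = 267.4 Hz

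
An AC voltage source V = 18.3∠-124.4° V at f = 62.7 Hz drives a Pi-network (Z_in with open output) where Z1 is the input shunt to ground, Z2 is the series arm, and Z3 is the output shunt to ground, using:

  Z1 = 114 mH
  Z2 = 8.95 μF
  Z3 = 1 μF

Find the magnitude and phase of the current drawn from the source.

Step 1 — Angular frequency: ω = 2π·f = 2π·62.7 = 394 rad/s.
Step 2 — Component impedances:
  Z1: Z = jωL = j·394·0.114 = 0 + j44.91 Ω
  Z2: Z = 1/(jωC) = -j/(ω·C) = 0 - j283.6 Ω
  Z3: Z = 1/(jωC) = -j/(ω·C) = 0 - j2538 Ω
Step 3 — With open output, the series arm Z2 and the output shunt Z3 appear in series to ground: Z2 + Z3 = 0 - j2822 Ω.
Step 4 — Parallel with input shunt Z1: Z_in = Z1 || (Z2 + Z3) = 0 + j45.64 Ω = 45.64∠90.0° Ω.
Step 5 — Source phasor: V = 18.3∠-124.4° V = -10.34 - j15.1 V.
Step 6 — Ohm's law: I = V / Z_total = (-10.34 - j15.1) / (0 + j45.64) = -0.3309 + j0.2265 A.
Step 7 — Convert to polar: |I| = 0.401 A, ∠I = 145.6°.

I = 0.401∠145.6° A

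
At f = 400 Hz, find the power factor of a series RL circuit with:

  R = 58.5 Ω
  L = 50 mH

Step 1 — Angular frequency: ω = 2π·f = 2π·400 = 2513 rad/s.
Step 2 — Component impedances:
  R: Z = R = 58.5 Ω
  L: Z = jωL = j·2513·0.05 = 0 + j125.7 Ω
Step 3 — Series combination: Z_total = R + L = 58.5 + j125.7 Ω = 138.6∠65.0° Ω.
Step 4 — Power factor: PF = cos(φ) = Re(Z)/|Z| = 58.5/138.61 = 0.422.
Step 5 — Type: Im(Z) = 125.7 ⇒ lagging (phase φ = 65.0°).

PF = 0.422 (lagging, φ = 65.0°)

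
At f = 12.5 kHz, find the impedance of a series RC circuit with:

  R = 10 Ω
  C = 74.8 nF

Step 1 — Angular frequency: ω = 2π·f = 2π·1.25e+04 = 7.854e+04 rad/s.
Step 2 — Component impedances:
  R: Z = R = 10 Ω
  C: Z = 1/(jωC) = -j/(ω·C) = 0 - j170.2 Ω
Step 3 — Series combination: Z_total = R + C = 10 - j170.2 Ω = 170.5∠-86.6° Ω.

Z = 10 - j170.2 Ω = 170.5∠-86.6° Ω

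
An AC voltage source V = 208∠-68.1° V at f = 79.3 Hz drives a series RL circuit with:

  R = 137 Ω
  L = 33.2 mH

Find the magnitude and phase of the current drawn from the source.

Step 1 — Angular frequency: ω = 2π·f = 2π·79.3 = 498.3 rad/s.
Step 2 — Component impedances:
  R: Z = R = 137 Ω
  L: Z = jωL = j·498.3·0.0332 = 0 + j16.54 Ω
Step 3 — Series combination: Z_total = R + L = 137 + j16.54 Ω = 138∠6.9° Ω.
Step 4 — Source phasor: V = 208∠-68.1° V = 77.58 - j193 V.
Step 5 — Ohm's law: I = V / Z_total = (77.58 - j193) / (137 + j16.54) = 0.3905 - j1.456 A.
Step 6 — Convert to polar: |I| = 1.507 A, ∠I = -75.0°.

I = 1.507∠-75.0° A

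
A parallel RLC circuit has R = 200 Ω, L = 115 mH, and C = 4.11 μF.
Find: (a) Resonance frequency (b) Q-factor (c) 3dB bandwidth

Step 1 — Resonance: ω₀ = 1/√(LC) = 1/√(0.115·4.11e-06) = 1455 rad/s.
Step 2 — f₀ = ω₀/(2π) = 231.5 Hz.
Step 3 — Parallel Q: Q = R/(ω₀L) = 200/(1455·0.115) = 1.196.
Step 4 — Bandwidth: Δω = ω₀/Q = 1217 rad/s; BW = Δω/(2π) = 193.6 Hz.

(a) f₀ = 231.5 Hz  (b) Q = 1.196  (c) BW = 193.6 Hz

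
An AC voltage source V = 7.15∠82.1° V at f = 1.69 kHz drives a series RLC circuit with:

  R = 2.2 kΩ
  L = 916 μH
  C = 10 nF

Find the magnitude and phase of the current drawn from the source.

Step 1 — Angular frequency: ω = 2π·f = 2π·1690 = 1.062e+04 rad/s.
Step 2 — Component impedances:
  R: Z = R = 2200 Ω
  L: Z = jωL = j·1.062e+04·0.000916 = 0 + j9.727 Ω
  C: Z = 1/(jωC) = -j/(ω·C) = 0 - j9417 Ω
Step 3 — Series combination: Z_total = R + L + C = 2200 - j9408 Ω = 9662∠-76.8° Ω.
Step 4 — Source phasor: V = 7.15∠82.1° V = 0.9827 + j7.082 V.
Step 5 — Ohm's law: I = V / Z_total = (0.9827 + j7.082) / (2200 - j9408) = -0.0006906 + j0.000266 A.
Step 6 — Convert to polar: |I| = 0.00074 A, ∠I = 158.9°.

I = 0.00074∠158.9° A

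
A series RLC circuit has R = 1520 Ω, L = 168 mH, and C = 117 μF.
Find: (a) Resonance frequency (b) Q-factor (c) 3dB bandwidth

Step 1 — Resonance condition Im(Z)=0 gives ω₀ = 1/√(LC).
Step 2 — ω₀ = 1/√(0.168·0.000117) = 225.6 rad/s.
Step 3 — f₀ = ω₀/(2π) = 35.9 Hz.
Step 4 — Series Q: Q = ω₀L/R = 225.6·0.168/1520 = 0.02493.
Step 5 — 3dB bandwidth: Δω = ω₀/Q = 9048 rad/s; BW = Δω/(2π) = 1440 Hz.

(a) f₀ = 35.9 Hz  (b) Q = 0.02493  (c) BW = 1440 Hz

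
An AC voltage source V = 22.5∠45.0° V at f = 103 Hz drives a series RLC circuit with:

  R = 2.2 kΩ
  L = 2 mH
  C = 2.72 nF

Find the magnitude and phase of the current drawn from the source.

Step 1 — Angular frequency: ω = 2π·f = 2π·103 = 647.2 rad/s.
Step 2 — Component impedances:
  R: Z = R = 2200 Ω
  L: Z = jωL = j·647.2·0.002 = 0 + j1.294 Ω
  C: Z = 1/(jωC) = -j/(ω·C) = 0 - j5.681e+05 Ω
Step 3 — Series combination: Z_total = R + L + C = 2200 - j5.681e+05 Ω = 5.681e+05∠-89.8° Ω.
Step 4 — Source phasor: V = 22.5∠45.0° V = 15.91 + j15.91 V.
Step 5 — Ohm's law: I = V / Z_total = (15.91 + j15.91) / (2200 - j5.681e+05) = -2.79e-05 + j2.811e-05 A.
Step 6 — Convert to polar: |I| = 3.961e-05 A, ∠I = 134.8°.

I = 3.961e-05∠134.8° A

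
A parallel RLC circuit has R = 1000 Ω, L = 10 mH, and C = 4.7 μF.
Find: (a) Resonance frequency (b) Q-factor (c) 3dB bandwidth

Step 1 — Resonance: ω₀ = 1/√(LC) = 1/√(0.01·4.7e-06) = 4613 rad/s.
Step 2 — f₀ = ω₀/(2π) = 734.1 Hz.
Step 3 — Parallel Q: Q = R/(ω₀L) = 1000/(4613·0.01) = 21.68.
Step 4 — Bandwidth: Δω = ω₀/Q = 212.8 rad/s; BW = Δω/(2π) = 33.86 Hz.

(a) f₀ = 734.1 Hz  (b) Q = 21.68  (c) BW = 33.86 Hz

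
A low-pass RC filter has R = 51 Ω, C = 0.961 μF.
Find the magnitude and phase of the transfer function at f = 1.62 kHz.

Step 1 — Angular frequency: ω = 2π·1620 = 1.018e+04 rad/s.
Step 2 — Transfer function: H(jω) = 1/(1 + jωRC).
Step 3 — Denominator: 1 + jωRC = 1 + j·1.018e+04·51·9.61e-07 = 1 + j0.4989.
Step 4 — H = 0.8007 - j0.3995.
Step 5 — Magnitude: |H| = 0.8948 (-1.0 dB); phase: φ = -26.5°.

|H| = 0.8948 (-1.0 dB), φ = -26.5°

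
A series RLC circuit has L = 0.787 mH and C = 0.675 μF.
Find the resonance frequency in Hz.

Step 1 — Resonance condition Im(Z)=0 gives ω₀ = 1/√(LC).
Step 2 — ω₀ = 1/√(0.000787·6.75e-07) = 4.339e+04 rad/s.
Step 3 — f₀ = ω₀/(2π) = 6905 Hz.

f₀ = 6905 Hz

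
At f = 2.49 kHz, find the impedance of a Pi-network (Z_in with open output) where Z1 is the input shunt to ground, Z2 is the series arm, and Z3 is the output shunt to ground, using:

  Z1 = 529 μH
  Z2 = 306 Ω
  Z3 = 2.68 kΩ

Step 1 — Angular frequency: ω = 2π·f = 2π·2490 = 1.565e+04 rad/s.
Step 2 — Component impedances:
  Z1: Z = jωL = j·1.565e+04·0.000529 = 0 + j8.276 Ω
  Z2: Z = R = 306 Ω
  Z3: Z = R = 2680 Ω
Step 3 — With open output, the series arm Z2 and the output shunt Z3 appear in series to ground: Z2 + Z3 = 2986 Ω.
Step 4 — Parallel with input shunt Z1: Z_in = Z1 || (Z2 + Z3) = 0.02294 + j8.276 Ω = 8.276∠89.8° Ω.

Z = 0.02294 + j8.276 Ω = 8.276∠89.8° Ω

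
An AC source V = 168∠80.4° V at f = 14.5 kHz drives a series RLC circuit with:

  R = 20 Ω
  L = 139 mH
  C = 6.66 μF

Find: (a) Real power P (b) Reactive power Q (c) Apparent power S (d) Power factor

Step 1 — Angular frequency: ω = 2π·f = 2π·1.45e+04 = 9.111e+04 rad/s.
Step 2 — Component impedances:
  R: Z = R = 20 Ω
  L: Z = jωL = j·9.111e+04·0.139 = 0 + j1.266e+04 Ω
  C: Z = 1/(jωC) = -j/(ω·C) = 0 - j1.648 Ω
Step 3 — Series combination: Z_total = R + L + C = 20 + j1.266e+04 Ω = 1.266e+04∠89.9° Ω.
Step 4 — Source phasor: V = 168∠80.4° V = 28.02 + j165.6 V.
Step 5 — Current: I = V / Z = 0.01309 - j0.002192 A = 0.01327∠-9.5° A.
Step 6 — Complex power: S = V·I* = 0.003521 + j2.229 VA.
Step 7 — Real power: P = Re(S) = 0.003521 W.
Step 8 — Reactive power: Q = Im(S) = 2.229 VAR.
Step 9 — Apparent power: |S| = 2.229 VA.
Step 10 — Power factor: PF = P/|S| = 0.00158 (lagging).

(a) P = 0.003521 W  (b) Q = 2.229 VAR  (c) S = 2.229 VA  (d) PF = 0.00158 (lagging)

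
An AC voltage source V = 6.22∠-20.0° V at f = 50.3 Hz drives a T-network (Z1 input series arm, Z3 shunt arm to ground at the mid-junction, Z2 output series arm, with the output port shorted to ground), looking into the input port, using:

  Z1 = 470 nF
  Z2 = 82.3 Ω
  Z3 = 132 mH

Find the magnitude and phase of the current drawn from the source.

Step 1 — Angular frequency: ω = 2π·f = 2π·50.3 = 316 rad/s.
Step 2 — Component impedances:
  Z1: Z = 1/(jωC) = -j/(ω·C) = 0 - j6732 Ω
  Z2: Z = R = 82.3 Ω
  Z3: Z = jωL = j·316·0.132 = 0 + j41.72 Ω
Step 3 — With the output port shorted to ground, the output series arm Z2 runs from the junction to ground; the shunt arm Z3 also runs from the junction to ground. They appear in parallel: Z3 || Z2 = 16.82 + j33.19 Ω.
Step 4 — Series with input arm Z1: Z_in = Z1 + (Z3 || Z2) = 16.82 - j6699 Ω = 6699∠-89.9° Ω.
Step 5 — Source phasor: V = 6.22∠-20.0° V = 5.845 - j2.127 V.
Step 6 — Ohm's law: I = V / Z_total = (5.845 - j2.127) / (16.82 - j6699) = 0.0003198 + j0.0008717 A.
Step 7 — Convert to polar: |I| = 0.0009285 A, ∠I = 69.9°.

I = 0.0009285∠69.9° A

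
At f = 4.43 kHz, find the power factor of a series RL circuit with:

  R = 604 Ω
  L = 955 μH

Step 1 — Angular frequency: ω = 2π·f = 2π·4430 = 2.783e+04 rad/s.
Step 2 — Component impedances:
  R: Z = R = 604 Ω
  L: Z = jωL = j·2.783e+04·0.000955 = 0 + j26.58 Ω
Step 3 — Series combination: Z_total = R + L = 604 + j26.58 Ω = 604.6∠2.5° Ω.
Step 4 — Power factor: PF = cos(φ) = Re(Z)/|Z| = 604/604.6 = 0.999.
Step 5 — Type: Im(Z) = 26.58 ⇒ lagging (phase φ = 2.5°).

PF = 0.999 (lagging, φ = 2.5°)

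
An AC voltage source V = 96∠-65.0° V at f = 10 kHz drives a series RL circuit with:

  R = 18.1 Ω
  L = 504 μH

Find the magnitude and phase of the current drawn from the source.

Step 1 — Angular frequency: ω = 2π·f = 2π·1e+04 = 6.283e+04 rad/s.
Step 2 — Component impedances:
  R: Z = R = 18.1 Ω
  L: Z = jωL = j·6.283e+04·0.000504 = 0 + j31.67 Ω
Step 3 — Series combination: Z_total = R + L = 18.1 + j31.67 Ω = 36.47∠60.2° Ω.
Step 4 — Source phasor: V = 96∠-65.0° V = 40.57 - j87.01 V.
Step 5 — Ohm's law: I = V / Z_total = (40.57 - j87.01) / (18.1 + j31.67) = -1.519 - j2.149 A.
Step 6 — Convert to polar: |I| = 2.632 A, ∠I = -125.2°.

I = 2.632∠-125.2° A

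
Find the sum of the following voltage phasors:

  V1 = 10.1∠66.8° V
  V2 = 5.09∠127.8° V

Step 1 — Convert each phasor to rectangular form:
  V1 = 10.1·(cos(66.8°) + j·sin(66.8°)) = 3.979 + j9.283 V
  V2 = 5.09·(cos(127.8°) + j·sin(127.8°)) = -3.12 + j4.022 V
Step 2 — Sum components: V_total = 0.8591 + j13.31 V.
Step 3 — Convert to polar: |V_total| = 13.33 V, ∠V_total = 86.3°.

V_total = 13.33∠86.3° V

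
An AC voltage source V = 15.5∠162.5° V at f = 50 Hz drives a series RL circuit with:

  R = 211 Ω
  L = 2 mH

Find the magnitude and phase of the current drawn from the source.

Step 1 — Angular frequency: ω = 2π·f = 2π·50 = 314.2 rad/s.
Step 2 — Component impedances:
  R: Z = R = 211 Ω
  L: Z = jωL = j·314.2·0.002 = 0 + j0.6283 Ω
Step 3 — Series combination: Z_total = R + L = 211 + j0.6283 Ω = 211∠0.2° Ω.
Step 4 — Source phasor: V = 15.5∠162.5° V = -14.78 + j4.661 V.
Step 5 — Ohm's law: I = V / Z_total = (-14.78 + j4.661) / (211 + j0.6283) = -0.06999 + j0.0223 A.
Step 6 — Convert to polar: |I| = 0.07346 A, ∠I = 162.3°.

I = 0.07346∠162.3° A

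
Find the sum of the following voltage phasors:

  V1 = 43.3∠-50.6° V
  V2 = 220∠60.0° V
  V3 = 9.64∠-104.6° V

Step 1 — Convert each phasor to rectangular form:
  V1 = 43.3·(cos(-50.6°) + j·sin(-50.6°)) = 27.48 - j33.46 V
  V2 = 220·(cos(60.0°) + j·sin(60.0°)) = 110 + j190.5 V
  V3 = 9.64·(cos(-104.6°) + j·sin(-104.6°)) = -2.43 - j9.329 V
Step 2 — Sum components: V_total = 135.1 + j147.7 V.
Step 3 — Convert to polar: |V_total| = 200.2 V, ∠V_total = 47.6°.

V_total = 200.2∠47.6° V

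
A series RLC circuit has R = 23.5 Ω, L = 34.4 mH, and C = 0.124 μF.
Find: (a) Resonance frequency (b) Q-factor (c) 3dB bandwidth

Step 1 — Resonance: ω₀ = 1/√(LC) = 1/√(0.0344·1.24e-07) = 1.531e+04 rad/s.
Step 2 — f₀ = ω₀/(2π) = 2437 Hz.
Step 3 — Series Q: Q = ω₀L/R = 1.531e+04·0.0344/23.5 = 22.41.
Step 4 — Bandwidth: Δω = ω₀/Q = 683.1 rad/s; BW = Δω/(2π) = 108.7 Hz.

(a) f₀ = 2437 Hz  (b) Q = 22.41  (c) BW = 108.7 Hz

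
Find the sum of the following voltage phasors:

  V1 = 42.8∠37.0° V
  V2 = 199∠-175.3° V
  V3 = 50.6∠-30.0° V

Step 1 — Convert each phasor to rectangular form:
  V1 = 42.8·(cos(37.0°) + j·sin(37.0°)) = 34.18 + j25.76 V
  V2 = 199·(cos(-175.3°) + j·sin(-175.3°)) = -198.3 - j16.31 V
  V3 = 50.6·(cos(-30.0°) + j·sin(-30.0°)) = 43.82 - j25.3 V
Step 2 — Sum components: V_total = -120.3 - j15.85 V.
Step 3 — Convert to polar: |V_total| = 121.4 V, ∠V_total = -172.5°.

V_total = 121.4∠-172.5° V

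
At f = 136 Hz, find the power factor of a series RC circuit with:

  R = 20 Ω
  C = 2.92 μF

Step 1 — Angular frequency: ω = 2π·f = 2π·136 = 854.5 rad/s.
Step 2 — Component impedances:
  R: Z = R = 20 Ω
  C: Z = 1/(jωC) = -j/(ω·C) = 0 - j400.8 Ω
Step 3 — Series combination: Z_total = R + C = 20 - j400.8 Ω = 401.3∠-87.1° Ω.
Step 4 — Power factor: PF = cos(φ) = Re(Z)/|Z| = 20/401.3 = 0.04984.
Step 5 — Type: Im(Z) = -400.8 ⇒ leading (phase φ = -87.1°).

PF = 0.04984 (leading, φ = -87.1°)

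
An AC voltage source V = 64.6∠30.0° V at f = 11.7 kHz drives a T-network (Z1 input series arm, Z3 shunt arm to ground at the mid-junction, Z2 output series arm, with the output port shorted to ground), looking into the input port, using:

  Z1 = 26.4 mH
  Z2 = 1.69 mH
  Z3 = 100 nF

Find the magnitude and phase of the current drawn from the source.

Step 1 — Angular frequency: ω = 2π·f = 2π·1.17e+04 = 7.351e+04 rad/s.
Step 2 — Component impedances:
  Z1: Z = jωL = j·7.351e+04·0.0264 = 0 + j1941 Ω
  Z2: Z = jωL = j·7.351e+04·0.00169 = 0 + j124.2 Ω
  Z3: Z = 1/(jωC) = -j/(ω·C) = 0 - j136 Ω
Step 3 — With the output port shorted to ground, the output series arm Z2 runs from the junction to ground; the shunt arm Z3 also runs from the junction to ground. They appear in parallel: Z3 || Z2 = 0 + j1433 Ω.
Step 4 — Series with input arm Z1: Z_in = Z1 + (Z3 || Z2) = 0 + j3374 Ω = 3374∠90.0° Ω.
Step 5 — Source phasor: V = 64.6∠30.0° V = 55.95 + j32.3 V.
Step 6 — Ohm's law: I = V / Z_total = (55.95 + j32.3) / (0 + j3374) = 0.009574 - j0.01658 A.
Step 7 — Convert to polar: |I| = 0.01915 A, ∠I = -60.0°.

I = 0.01915∠-60.0° A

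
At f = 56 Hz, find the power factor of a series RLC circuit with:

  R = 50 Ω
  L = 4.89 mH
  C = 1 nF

Step 1 — Angular frequency: ω = 2π·f = 2π·56 = 351.9 rad/s.
Step 2 — Component impedances:
  R: Z = R = 50 Ω
  L: Z = jωL = j·351.9·0.00489 = 0 + j1.721 Ω
  C: Z = 1/(jωC) = -j/(ω·C) = 0 - j2.842e+06 Ω
Step 3 — Series combination: Z_total = R + L + C = 50 - j2.842e+06 Ω = 2.842e+06∠-90.0° Ω.
Step 4 — Power factor: PF = cos(φ) = Re(Z)/|Z| = 50/2.842e+06 = 1.759e-05.
Step 5 — Type: Im(Z) = -2.842e+06 ⇒ leading (phase φ = -90.0°).

PF = 1.759e-05 (leading, φ = -90.0°)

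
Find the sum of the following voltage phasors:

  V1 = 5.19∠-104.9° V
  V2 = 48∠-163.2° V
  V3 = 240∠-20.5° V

Step 1 — Convert each phasor to rectangular form:
  V1 = 5.19·(cos(-104.9°) + j·sin(-104.9°)) = -1.335 - j5.015 V
  V2 = 48·(cos(-163.2°) + j·sin(-163.2°)) = -45.95 - j13.87 V
  V3 = 240·(cos(-20.5°) + j·sin(-20.5°)) = 224.8 - j84.05 V
Step 2 — Sum components: V_total = 177.5 - j102.9 V.
Step 3 — Convert to polar: |V_total| = 205.2 V, ∠V_total = -30.1°.

V_total = 205.2∠-30.1° V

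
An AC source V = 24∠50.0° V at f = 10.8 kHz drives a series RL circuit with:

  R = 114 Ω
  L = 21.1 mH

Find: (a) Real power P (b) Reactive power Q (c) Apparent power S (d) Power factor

Step 1 — Angular frequency: ω = 2π·f = 2π·1.08e+04 = 6.786e+04 rad/s.
Step 2 — Component impedances:
  R: Z = R = 114 Ω
  L: Z = jωL = j·6.786e+04·0.0211 = 0 + j1432 Ω
Step 3 — Series combination: Z_total = R + L = 114 + j1432 Ω = 1436∠85.4° Ω.
Step 4 — Source phasor: V = 24∠50.0° V = 15.43 + j18.39 V.
Step 5 — Current: I = V / Z = 0.01361 - j0.009691 A = 0.01671∠-35.4° A.
Step 6 — Complex power: S = V·I* = 0.03183 + j0.3998 VA.
Step 7 — Real power: P = Re(S) = 0.03183 W.
Step 8 — Reactive power: Q = Im(S) = 0.3998 VAR.
Step 9 — Apparent power: |S| = 0.401 VA.
Step 10 — Power factor: PF = P/|S| = 0.07937 (lagging).

(a) P = 0.03183 W  (b) Q = 0.3998 VAR  (c) S = 0.401 VA  (d) PF = 0.07937 (lagging)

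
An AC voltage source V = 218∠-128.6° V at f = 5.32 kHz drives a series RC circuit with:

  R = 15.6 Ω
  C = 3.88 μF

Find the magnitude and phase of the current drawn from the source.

Step 1 — Angular frequency: ω = 2π·f = 2π·5320 = 3.343e+04 rad/s.
Step 2 — Component impedances:
  R: Z = R = 15.6 Ω
  C: Z = 1/(jωC) = -j/(ω·C) = 0 - j7.71 Ω
Step 3 — Series combination: Z_total = R + C = 15.6 - j7.71 Ω = 17.4∠-26.3° Ω.
Step 4 — Source phasor: V = 218∠-128.6° V = -136 - j170.4 V.
Step 5 — Ohm's law: I = V / Z_total = (-136 - j170.4) / (15.6 - j7.71) = -2.669 - j12.24 A.
Step 6 — Convert to polar: |I| = 12.53 A, ∠I = -102.3°.

I = 12.53∠-102.3° A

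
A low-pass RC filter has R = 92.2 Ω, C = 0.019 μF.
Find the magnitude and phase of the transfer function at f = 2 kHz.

Step 1 — Angular frequency: ω = 2π·2000 = 1.257e+04 rad/s.
Step 2 — Transfer function: H(jω) = 1/(1 + jωRC).
Step 3 — Denominator: 1 + jωRC = 1 + j·1.257e+04·92.2·1.9e-08 = 1 + j0.02201.
Step 4 — H = 0.9995 - j0.022.
Step 5 — Magnitude: |H| = 0.9998 (-0.0 dB); phase: φ = -1.3°.

|H| = 0.9998 (-0.0 dB), φ = -1.3°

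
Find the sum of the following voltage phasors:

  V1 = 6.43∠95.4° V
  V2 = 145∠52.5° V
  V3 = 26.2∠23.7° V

Step 1 — Convert each phasor to rectangular form:
  V1 = 6.43·(cos(95.4°) + j·sin(95.4°)) = -0.6051 + j6.401 V
  V2 = 145·(cos(52.5°) + j·sin(52.5°)) = 88.27 + j115 V
  V3 = 26.2·(cos(23.7°) + j·sin(23.7°)) = 23.99 + j10.53 V
Step 2 — Sum components: V_total = 111.7 + j132 V.
Step 3 — Convert to polar: |V_total| = 172.9 V, ∠V_total = 49.8°.

V_total = 172.9∠49.8° V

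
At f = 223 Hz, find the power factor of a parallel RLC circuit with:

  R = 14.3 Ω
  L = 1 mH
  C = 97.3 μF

Step 1 — Angular frequency: ω = 2π·f = 2π·223 = 1401 rad/s.
Step 2 — Component impedances:
  R: Z = R = 14.3 Ω
  L: Z = jωL = j·1401·0.001 = 0 + j1.401 Ω
  C: Z = 1/(jωC) = -j/(ω·C) = 0 - j7.335 Ω
Step 3 — Parallel combination: 1/Z_total = 1/R + 1/L + 1/C; Z_total = 0.2067 + j1.707 Ω = 1.719∠83.1° Ω.
Step 4 — Power factor: PF = cos(φ) = Re(Z)/|Z| = 0.2067/1.719 = 0.1202.
Step 5 — Type: Im(Z) = 1.707 ⇒ lagging (phase φ = 83.1°).

PF = 0.1202 (lagging, φ = 83.1°)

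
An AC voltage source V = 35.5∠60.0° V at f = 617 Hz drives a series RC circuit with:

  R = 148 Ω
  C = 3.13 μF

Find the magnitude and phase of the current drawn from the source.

Step 1 — Angular frequency: ω = 2π·f = 2π·617 = 3877 rad/s.
Step 2 — Component impedances:
  R: Z = R = 148 Ω
  C: Z = 1/(jωC) = -j/(ω·C) = 0 - j82.41 Ω
Step 3 — Series combination: Z_total = R + C = 148 - j82.41 Ω = 169.4∠-29.1° Ω.
Step 4 — Source phasor: V = 35.5∠60.0° V = 17.75 + j30.74 V.
Step 5 — Ohm's law: I = V / Z_total = (17.75 + j30.74) / (148 - j82.41) = 0.003252 + j0.2095 A.
Step 6 — Convert to polar: |I| = 0.2096 A, ∠I = 89.1°.

I = 0.2096∠89.1° A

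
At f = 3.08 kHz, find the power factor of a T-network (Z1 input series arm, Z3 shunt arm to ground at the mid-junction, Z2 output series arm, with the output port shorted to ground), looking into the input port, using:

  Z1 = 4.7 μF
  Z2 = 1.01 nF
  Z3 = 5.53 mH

Step 1 — Angular frequency: ω = 2π·f = 2π·3080 = 1.935e+04 rad/s.
Step 2 — Component impedances:
  Z1: Z = 1/(jωC) = -j/(ω·C) = 0 - j10.99 Ω
  Z2: Z = 1/(jωC) = -j/(ω·C) = 0 - j5.116e+04 Ω
  Z3: Z = jωL = j·1.935e+04·0.00553 = 0 + j107 Ω
Step 3 — With the output port shorted to ground, the output series arm Z2 runs from the junction to ground; the shunt arm Z3 also runs from the junction to ground. They appear in parallel: Z3 || Z2 = 0 + j107.2 Ω.
Step 4 — Series with input arm Z1: Z_in = Z1 + (Z3 || Z2) = 0 + j96.25 Ω = 96.25∠90.0° Ω.
Step 5 — Power factor: PF = cos(φ) = Re(Z)/|Z| = 0/96.25 = 0.
Step 6 — Type: Im(Z) = 96.25 ⇒ lagging (phase φ = 90.0°).

PF = 0 (lagging, φ = 90.0°)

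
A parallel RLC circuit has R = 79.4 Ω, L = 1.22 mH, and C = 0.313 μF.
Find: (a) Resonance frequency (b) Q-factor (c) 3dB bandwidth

Step 1 — Resonance: ω₀ = 1/√(LC) = 1/√(0.00122·3.13e-07) = 5.117e+04 rad/s.
Step 2 — f₀ = ω₀/(2π) = 8145 Hz.
Step 3 — Parallel Q: Q = R/(ω₀L) = 79.4/(5.117e+04·0.00122) = 1.272.
Step 4 — Bandwidth: Δω = ω₀/Q = 4.024e+04 rad/s; BW = Δω/(2π) = 6404 Hz.

(a) f₀ = 8145 Hz  (b) Q = 1.272  (c) BW = 6404 Hz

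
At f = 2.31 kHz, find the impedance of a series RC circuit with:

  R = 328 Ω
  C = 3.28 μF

Step 1 — Angular frequency: ω = 2π·f = 2π·2310 = 1.451e+04 rad/s.
Step 2 — Component impedances:
  R: Z = R = 328 Ω
  C: Z = 1/(jωC) = -j/(ω·C) = 0 - j21.01 Ω
Step 3 — Series combination: Z_total = R + C = 328 - j21.01 Ω = 328.7∠-3.7° Ω.

Z = 328 - j21.01 Ω = 328.7∠-3.7° Ω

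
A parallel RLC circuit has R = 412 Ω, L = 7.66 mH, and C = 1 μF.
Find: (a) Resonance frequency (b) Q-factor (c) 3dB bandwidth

Step 1 — Resonance: ω₀ = 1/√(LC) = 1/√(0.00766·1e-06) = 1.143e+04 rad/s.
Step 2 — f₀ = ω₀/(2π) = 1818 Hz.
Step 3 — Parallel Q: Q = R/(ω₀L) = 412/(1.143e+04·0.00766) = 4.707.
Step 4 — Bandwidth: Δω = ω₀/Q = 2427 rad/s; BW = Δω/(2π) = 386.3 Hz.

(a) f₀ = 1818 Hz  (b) Q = 4.707  (c) BW = 386.3 Hz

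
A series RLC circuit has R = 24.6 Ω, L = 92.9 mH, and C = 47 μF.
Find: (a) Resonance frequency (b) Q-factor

Step 1 — Resonance condition Im(Z)=0 gives ω₀ = 1/√(LC).
Step 2 — ω₀ = 1/√(0.0929·4.7e-05) = 478.6 rad/s.
Step 3 — f₀ = ω₀/(2π) = 76.17 Hz.
Step 4 — Series Q: Q = ω₀L/R = 478.6·0.0929/24.6 = 1.807.

(a) f₀ = 76.17 Hz  (b) Q = 1.807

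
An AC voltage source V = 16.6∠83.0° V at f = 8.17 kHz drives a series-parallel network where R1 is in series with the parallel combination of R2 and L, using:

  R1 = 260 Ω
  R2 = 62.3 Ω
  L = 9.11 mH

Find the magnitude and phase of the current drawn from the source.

Step 1 — Angular frequency: ω = 2π·f = 2π·8170 = 5.133e+04 rad/s.
Step 2 — Component impedances:
  R1: Z = R = 260 Ω
  R2: Z = R = 62.3 Ω
  L: Z = jωL = j·5.133e+04·0.00911 = 0 + j467.6 Ω
Step 3 — Parallel branch: R2 || L = 1/(1/R2 + 1/L) = 61.21 + j8.155 Ω.
Step 4 — Series with R1: Z_total = R1 + (R2 || L) = 321.2 + j8.155 Ω = 321.3∠1.5° Ω.
Step 5 — Source phasor: V = 16.6∠83.0° V = 2.023 + j16.48 V.
Step 6 — Ohm's law: I = V / Z_total = (2.023 + j16.48) / (321.2 + j8.155) = 0.007595 + j0.0511 A.
Step 7 — Convert to polar: |I| = 0.05166 A, ∠I = 81.5°.

I = 0.05166∠81.5° A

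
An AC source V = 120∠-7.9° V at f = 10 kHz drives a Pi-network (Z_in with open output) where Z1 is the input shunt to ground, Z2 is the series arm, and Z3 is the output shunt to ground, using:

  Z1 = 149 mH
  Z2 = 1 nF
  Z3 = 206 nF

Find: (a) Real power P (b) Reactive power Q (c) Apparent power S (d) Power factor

Step 1 — Angular frequency: ω = 2π·f = 2π·1e+04 = 6.283e+04 rad/s.
Step 2 — Component impedances:
  Z1: Z = jωL = j·6.283e+04·0.149 = 0 + j9362 Ω
  Z2: Z = 1/(jωC) = -j/(ω·C) = 0 - j1.592e+04 Ω
  Z3: Z = 1/(jωC) = -j/(ω·C) = 0 - j77.26 Ω
Step 3 — With open output, the series arm Z2 and the output shunt Z3 appear in series to ground: Z2 + Z3 = 0 - j1.599e+04 Ω.
Step 4 — Parallel with input shunt Z1: Z_in = Z1 || (Z2 + Z3) = 0 + j2.258e+04 Ω = 2.258e+04∠90.0° Ω.
Step 5 — Source phasor: V = 120∠-7.9° V = 118.9 - j16.49 V.
Step 6 — Current: I = V / Z = -0.0007304 - j0.005264 A = 0.005314∠-97.9° A.
Step 7 — Complex power: S = V·I* = 0 + j0.6377 VA.
Step 8 — Real power: P = Re(S) = 0 W.
Step 9 — Reactive power: Q = Im(S) = 0.6377 VAR.
Step 10 — Apparent power: |S| = 0.6377 VA.
Step 11 — Power factor: PF = P/|S| = 0 (lagging).

(a) P = 0 W  (b) Q = 0.6377 VAR  (c) S = 0.6377 VA  (d) PF = 0 (lagging)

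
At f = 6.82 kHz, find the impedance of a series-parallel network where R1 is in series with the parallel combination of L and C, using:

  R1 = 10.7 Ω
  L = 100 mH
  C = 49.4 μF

Step 1 — Angular frequency: ω = 2π·f = 2π·6820 = 4.285e+04 rad/s.
Step 2 — Component impedances:
  R1: Z = R = 10.7 Ω
  L: Z = jωL = j·4.285e+04·0.1 = 0 + j4285 Ω
  C: Z = 1/(jωC) = -j/(ω·C) = 0 - j0.4724 Ω
Step 3 — Parallel branch: L || C = 1/(1/L + 1/C) = 0 - j0.4725 Ω.
Step 4 — Series with R1: Z_total = R1 + (L || C) = 10.7 - j0.4725 Ω = 10.71∠-2.5° Ω.

Z = 10.7 - j0.4725 Ω = 10.71∠-2.5° Ω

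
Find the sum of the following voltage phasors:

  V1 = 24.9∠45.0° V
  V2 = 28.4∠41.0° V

Step 1 — Convert each phasor to rectangular form:
  V1 = 24.9·(cos(45.0°) + j·sin(45.0°)) = 17.61 + j17.61 V
  V2 = 28.4·(cos(41.0°) + j·sin(41.0°)) = 21.43 + j18.63 V
Step 2 — Sum components: V_total = 39.04 + j36.24 V.
Step 3 — Convert to polar: |V_total| = 53.27 V, ∠V_total = 42.9°.

V_total = 53.27∠42.9° V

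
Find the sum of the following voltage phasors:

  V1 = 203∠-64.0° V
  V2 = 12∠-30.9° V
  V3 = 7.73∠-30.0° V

Step 1 — Convert each phasor to rectangular form:
  V1 = 203·(cos(-64.0°) + j·sin(-64.0°)) = 88.99 - j182.5 V
  V2 = 12·(cos(-30.9°) + j·sin(-30.9°)) = 10.3 - j6.162 V
  V3 = 7.73·(cos(-30.0°) + j·sin(-30.0°)) = 6.694 - j3.865 V
Step 2 — Sum components: V_total = 106 - j192.5 V.
Step 3 — Convert to polar: |V_total| = 219.7 V, ∠V_total = -61.2°.

V_total = 219.7∠-61.2° V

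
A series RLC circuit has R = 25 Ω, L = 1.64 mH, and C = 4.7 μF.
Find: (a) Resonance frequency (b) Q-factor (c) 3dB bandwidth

Step 1 — Resonance: ω₀ = 1/√(LC) = 1/√(0.00164·4.7e-06) = 1.139e+04 rad/s.
Step 2 — f₀ = ω₀/(2π) = 1813 Hz.
Step 3 — Series Q: Q = ω₀L/R = 1.139e+04·0.00164/25 = 0.7472.
Step 4 — Bandwidth: Δω = ω₀/Q = 1.524e+04 rad/s; BW = Δω/(2π) = 2426 Hz.

(a) f₀ = 1813 Hz  (b) Q = 0.7472  (c) BW = 2426 Hz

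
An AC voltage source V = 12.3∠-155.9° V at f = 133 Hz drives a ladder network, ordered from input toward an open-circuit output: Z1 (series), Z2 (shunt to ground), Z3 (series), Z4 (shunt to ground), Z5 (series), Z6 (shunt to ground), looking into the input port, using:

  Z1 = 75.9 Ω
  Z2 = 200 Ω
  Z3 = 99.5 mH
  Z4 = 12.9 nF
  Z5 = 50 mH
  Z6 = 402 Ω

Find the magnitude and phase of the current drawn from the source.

Step 1 — Angular frequency: ω = 2π·f = 2π·133 = 835.7 rad/s.
Step 2 — Component impedances:
  Z1: Z = R = 75.9 Ω
  Z2: Z = R = 200 Ω
  Z3: Z = jωL = j·835.7·0.0995 = 0 + j83.15 Ω
  Z4: Z = 1/(jωC) = -j/(ω·C) = 0 - j9.276e+04 Ω
  Z5: Z = jωL = j·835.7·0.05 = 0 + j41.78 Ω
  Z6: Z = R = 402 Ω
Step 3 — Ladder network (open output): work backward from the far end, alternating series and parallel combinations. Z_in = 212.2 + j13.04 Ω = 212.6∠3.5° Ω.
Step 4 — Source phasor: V = 12.3∠-155.9° V = -11.23 - j5.022 V.
Step 5 — Ohm's law: I = V / Z_total = (-11.23 - j5.022) / (212.2 + j13.04) = -0.05417 - j0.02034 A.
Step 6 — Convert to polar: |I| = 0.05787 A, ∠I = -159.4°.

I = 0.05787∠-159.4° A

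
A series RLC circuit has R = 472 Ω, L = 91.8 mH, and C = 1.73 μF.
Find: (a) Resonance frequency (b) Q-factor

Step 1 — Resonance condition Im(Z)=0 gives ω₀ = 1/√(LC).
Step 2 — ω₀ = 1/√(0.0918·1.73e-06) = 2509 rad/s.
Step 3 — f₀ = ω₀/(2π) = 399.4 Hz.
Step 4 — Series Q: Q = ω₀L/R = 2509·0.0918/472 = 0.488.

(a) f₀ = 399.4 Hz  (b) Q = 0.488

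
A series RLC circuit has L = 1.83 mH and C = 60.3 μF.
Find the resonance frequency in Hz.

Step 1 — Resonance condition Im(Z)=0 gives ω₀ = 1/√(LC).
Step 2 — ω₀ = 1/√(0.00183·6.03e-05) = 3010 rad/s.
Step 3 — f₀ = ω₀/(2π) = 479.1 Hz.

f₀ = 479.1 Hz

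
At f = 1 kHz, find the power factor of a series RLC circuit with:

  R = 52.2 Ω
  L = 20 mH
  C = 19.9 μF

Step 1 — Angular frequency: ω = 2π·f = 2π·1000 = 6283 rad/s.
Step 2 — Component impedances:
  R: Z = R = 52.2 Ω
  L: Z = jωL = j·6283·0.02 = 0 + j125.7 Ω
  C: Z = 1/(jωC) = -j/(ω·C) = 0 - j7.998 Ω
Step 3 — Series combination: Z_total = R + L + C = 52.2 + j117.7 Ω = 128.7∠66.1° Ω.
Step 4 — Power factor: PF = cos(φ) = Re(Z)/|Z| = 52.2/128.72 = 0.4055.
Step 5 — Type: Im(Z) = 117.7 ⇒ lagging (phase φ = 66.1°).

PF = 0.4055 (lagging, φ = 66.1°)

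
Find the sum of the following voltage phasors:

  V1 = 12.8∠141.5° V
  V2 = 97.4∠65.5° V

Step 1 — Convert each phasor to rectangular form:
  V1 = 12.8·(cos(141.5°) + j·sin(141.5°)) = -10.02 + j7.968 V
  V2 = 97.4·(cos(65.5°) + j·sin(65.5°)) = 40.39 + j88.63 V
Step 2 — Sum components: V_total = 30.37 + j96.6 V.
Step 3 — Convert to polar: |V_total| = 101.3 V, ∠V_total = 72.5°.

V_total = 101.3∠72.5° V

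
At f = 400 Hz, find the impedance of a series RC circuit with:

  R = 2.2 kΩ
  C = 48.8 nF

Step 1 — Angular frequency: ω = 2π·f = 2π·400 = 2513 rad/s.
Step 2 — Component impedances:
  R: Z = R = 2200 Ω
  C: Z = 1/(jωC) = -j/(ω·C) = 0 - j8153 Ω
Step 3 — Series combination: Z_total = R + C = 2200 - j8153 Ω = 8445∠-74.9° Ω.

Z = 2200 - j8153 Ω = 8445∠-74.9° Ω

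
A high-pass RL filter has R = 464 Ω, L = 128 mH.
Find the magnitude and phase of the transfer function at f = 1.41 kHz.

Step 1 — Angular frequency: ω = 2π·1410 = 8859 rad/s.
Step 2 — Transfer function: H(jω) = jωL/(R + jωL).
Step 3 — Numerator jωL = j·1134; denominator R + jωL = 464 + j1134.
Step 4 — H = 0.8566 + j0.3505.
Step 5 — Magnitude: |H| = 0.9255 (-0.7 dB); phase: φ = 22.3°.

|H| = 0.9255 (-0.7 dB), φ = 22.3°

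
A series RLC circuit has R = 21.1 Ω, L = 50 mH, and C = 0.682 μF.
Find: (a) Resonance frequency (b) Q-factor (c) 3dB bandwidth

Step 1 — Resonance: ω₀ = 1/√(LC) = 1/√(0.05·6.82e-07) = 5415 rad/s.
Step 2 — f₀ = ω₀/(2π) = 861.9 Hz.
Step 3 — Series Q: Q = ω₀L/R = 5415·0.05/21.1 = 12.83.
Step 4 — Bandwidth: Δω = ω₀/Q = 422 rad/s; BW = Δω/(2π) = 67.16 Hz.

(a) f₀ = 861.9 Hz  (b) Q = 12.83  (c) BW = 67.16 Hz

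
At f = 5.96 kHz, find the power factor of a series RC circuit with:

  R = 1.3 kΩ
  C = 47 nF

Step 1 — Angular frequency: ω = 2π·f = 2π·5960 = 3.745e+04 rad/s.
Step 2 — Component impedances:
  R: Z = R = 1300 Ω
  C: Z = 1/(jωC) = -j/(ω·C) = 0 - j568.2 Ω
Step 3 — Series combination: Z_total = R + C = 1300 - j568.2 Ω = 1419∠-23.6° Ω.
Step 4 — Power factor: PF = cos(φ) = Re(Z)/|Z| = 1300/1418.7 = 0.9163.
Step 5 — Type: Im(Z) = -568.2 ⇒ leading (phase φ = -23.6°).

PF = 0.9163 (leading, φ = -23.6°)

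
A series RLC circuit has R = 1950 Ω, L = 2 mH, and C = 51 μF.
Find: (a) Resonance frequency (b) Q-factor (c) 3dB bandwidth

Step 1 — Resonance: ω₀ = 1/√(LC) = 1/√(0.002·5.1e-05) = 3131 rad/s.
Step 2 — f₀ = ω₀/(2π) = 498.3 Hz.
Step 3 — Series Q: Q = ω₀L/R = 3131·0.002/1950 = 0.003211.
Step 4 — Bandwidth: Δω = ω₀/Q = 9.75e+05 rad/s; BW = Δω/(2π) = 1.552e+05 Hz.

(a) f₀ = 498.3 Hz  (b) Q = 0.003211  (c) BW = 1.552e+05 Hz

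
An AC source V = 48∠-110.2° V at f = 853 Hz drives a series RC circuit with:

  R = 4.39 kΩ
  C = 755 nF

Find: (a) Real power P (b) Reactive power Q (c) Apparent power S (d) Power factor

Step 1 — Angular frequency: ω = 2π·f = 2π·853 = 5360 rad/s.
Step 2 — Component impedances:
  R: Z = R = 4390 Ω
  C: Z = 1/(jωC) = -j/(ω·C) = 0 - j247.1 Ω
Step 3 — Series combination: Z_total = R + C = 4390 - j247.1 Ω = 4397∠-3.2° Ω.
Step 4 — Source phasor: V = 48∠-110.2° V = -16.57 - j45.05 V.
Step 5 — Current: I = V / Z = -0.003188 - j0.01044 A = 0.01092∠-107.0° A.
Step 6 — Complex power: S = V·I* = 0.5232 - j0.02945 VA.
Step 7 — Real power: P = Re(S) = 0.5232 W.
Step 8 — Reactive power: Q = Im(S) = -0.02945 VAR.
Step 9 — Apparent power: |S| = 0.524 VA.
Step 10 — Power factor: PF = P/|S| = 0.9984 (leading).

(a) P = 0.5232 W  (b) Q = -0.02945 VAR  (c) S = 0.524 VA  (d) PF = 0.9984 (leading)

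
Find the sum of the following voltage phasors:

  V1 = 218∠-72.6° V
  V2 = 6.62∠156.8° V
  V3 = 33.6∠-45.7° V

Step 1 — Convert each phasor to rectangular form:
  V1 = 218·(cos(-72.6°) + j·sin(-72.6°)) = 65.19 - j208 V
  V2 = 6.62·(cos(156.8°) + j·sin(156.8°)) = -6.085 + j2.608 V
  V3 = 33.6·(cos(-45.7°) + j·sin(-45.7°)) = 23.47 - j24.05 V
Step 2 — Sum components: V_total = 82.57 - j229.5 V.
Step 3 — Convert to polar: |V_total| = 243.9 V, ∠V_total = -70.2°.

V_total = 243.9∠-70.2° V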